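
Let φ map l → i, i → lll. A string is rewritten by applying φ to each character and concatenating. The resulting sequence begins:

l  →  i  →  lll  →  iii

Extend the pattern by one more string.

Expanding iii: i→lll, i→lll, i→lll. Concatenated: lll lll lll.

lllllllll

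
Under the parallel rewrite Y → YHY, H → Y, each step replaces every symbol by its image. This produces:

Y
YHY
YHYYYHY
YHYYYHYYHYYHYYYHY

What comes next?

YHYYYHYYHYYHYYYHYYHYYYHYYHYYYHYYHYYHYYYHY

Applying the rule to each of the 17 symbols of YHYYYHYYHYYHYYYHY gives the pieces YHY Y YHY YHY YHY Y YHY YHY Y YHY YHY Y YHY YHY YHY Y YHY, which concatenate to the answer.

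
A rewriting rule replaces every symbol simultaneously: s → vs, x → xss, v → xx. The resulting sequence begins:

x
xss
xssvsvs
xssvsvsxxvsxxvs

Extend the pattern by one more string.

xssvsvsxxvsxxvsxssxssxxvsxssxssxxvs

φ(xssvsvsxxvsxxvs) expands symbol-by-symbol to xss vs vs xx vs xx vs xss xss xx vs xss xss xx vs; joining the 15 pieces gives the next term.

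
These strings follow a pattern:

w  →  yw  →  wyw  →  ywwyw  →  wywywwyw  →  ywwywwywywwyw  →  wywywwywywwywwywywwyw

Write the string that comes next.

Each term (from the third on) is the two preceding terms concatenated in order: term 3 = w·yw = wyw.
Continuing: ywwywwywywwyw · wywywwywywwywwywywwyw gives term 8.

ywwywwywywwywwywywwywywwywwywywwyw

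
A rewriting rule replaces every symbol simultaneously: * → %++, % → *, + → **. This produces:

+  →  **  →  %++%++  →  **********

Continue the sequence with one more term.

%++%++%++%++%++%++%++%++%++%++

Expanding **********: *→%++, *→%++, *→%++, *→%++, *→%++, *→%++, *→%++, *→%++, *→%++, *→%++. Concatenated: %++ %++ %++ %++ %++ %++ %++ %++ %++ %++.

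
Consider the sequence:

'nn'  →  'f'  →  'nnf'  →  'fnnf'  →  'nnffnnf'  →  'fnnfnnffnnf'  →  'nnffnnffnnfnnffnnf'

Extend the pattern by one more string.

fnnfnnffnnfnnffnnffnnfnnffnnf

From term 3 onward, concatenate the second-to-last term with the last: nn·f = nnf, f·nnf = fnnf, …
So term 8 is fnnfnnffnnf·nnffnnffnnfnnffnnf.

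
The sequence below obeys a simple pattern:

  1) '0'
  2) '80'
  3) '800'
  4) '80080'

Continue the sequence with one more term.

This is a Fibonacci-style word recurrence s(k) = s(k−1)·s(k−2): e.g. 80·0 = 800.
Continuing: 80080 · 800 gives term 5.

80080800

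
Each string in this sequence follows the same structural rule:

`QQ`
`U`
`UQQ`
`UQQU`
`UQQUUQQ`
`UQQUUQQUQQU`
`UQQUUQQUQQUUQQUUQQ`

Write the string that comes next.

From term 3 onward, concatenate the last term with the second-to-last: U·QQ = UQQ, UQQ·U = UQQU, …
Continuing: UQQUUQQUQQUUQQUUQQ · UQQUUQQUQQU gives term 8.

UQQUUQQUQQUUQQUUQQUQQUUQQUQQU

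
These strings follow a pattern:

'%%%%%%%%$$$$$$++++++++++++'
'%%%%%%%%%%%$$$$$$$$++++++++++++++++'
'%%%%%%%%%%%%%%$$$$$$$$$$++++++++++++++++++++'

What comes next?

Term n consists of 3n-1 %'s, followed by 2n $'s, followed by 4n +'s, where the shown terms are n = 3, 4, 5.
Setting n = 6 gives 17, 12, 24 characters in each block.

%%%%%%%%%%%%%%%%%$$$$$$$$$$$$++++++++++++++++++++++++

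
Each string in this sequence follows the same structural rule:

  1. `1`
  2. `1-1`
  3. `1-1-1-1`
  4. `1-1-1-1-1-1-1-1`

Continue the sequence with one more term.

1-1-1-1-1-1-1-1-1-1-1-1-1-1-1-1

s(k+1) = s(k)·-·s(k) — each term doubles the last with '-' between the halves.
One more doubling of 1-1-1-1-1-1-1-1 gives the answer.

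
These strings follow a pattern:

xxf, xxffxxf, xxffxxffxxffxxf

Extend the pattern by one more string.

s(k+1) = s(k)·f·s(k) — each term doubles the last with 'f' between the halves.
Doubling xxffxxffxxffxxf with 'f' between the halves:

xxffxxffxxffxxffxxffxxffxxffxxf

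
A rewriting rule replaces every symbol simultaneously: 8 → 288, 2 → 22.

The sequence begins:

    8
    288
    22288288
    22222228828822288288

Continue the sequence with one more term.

222222222222222882882228828822222228828822288288

Replace each of the 20 characters of 22222228828822288288 in place — 22 22 22 22 22 22 22 288 288 22 288 288 22 22 22 288 288 22 288 288 — and concatenate.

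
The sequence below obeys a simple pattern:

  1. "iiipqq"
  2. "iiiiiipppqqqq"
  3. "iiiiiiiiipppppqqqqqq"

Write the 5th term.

iiiiiiiiiiiiiiipppppppppqqqqqqqqqq

Reading off run lengths: i runs 3, 6, 9; p runs 1, 3, 5; q runs 2, 4, 6 — each is linear in n (n = 1, 2, …).
At n = 5 the blocks have lengths 15, 9, 10.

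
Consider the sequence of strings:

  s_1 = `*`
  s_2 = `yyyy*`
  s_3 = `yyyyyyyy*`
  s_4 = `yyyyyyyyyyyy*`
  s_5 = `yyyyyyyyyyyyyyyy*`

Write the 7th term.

yyyyyyyyyyyyyyyyyyyyyyyy*

The strings grow by a fixed prefix yyyy each time.
From yyyyyyyyyyyyyyyy*, 2 further steps: yyyyyyyyyyyyyyyy* → yyyyyyyyyyyyyyyyyyyy* → (answer).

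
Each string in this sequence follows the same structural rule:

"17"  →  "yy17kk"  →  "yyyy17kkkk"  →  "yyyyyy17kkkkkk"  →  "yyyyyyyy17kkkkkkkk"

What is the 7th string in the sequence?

s(k+1) = yy·s(k)·kk, so each term gains yy as a prefix and kk as a suffix.
From yyyyyyyy17kkkkkkkk, 2 further steps: yyyyyyyy17kkkkkkkk → yyyyyyyyyy17kkkkkkkkkk → (answer).

yyyyyyyyyyyy17kkkkkkkkkkkk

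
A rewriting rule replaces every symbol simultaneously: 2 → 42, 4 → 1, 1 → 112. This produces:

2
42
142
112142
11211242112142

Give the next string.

112112421121124214211211242112142

Applying the rule to each of the 14 symbols of 11211242112142 gives the pieces 112 112 42 112 112 42 1 42 112 112 42 112 1 42, which concatenate to the answer.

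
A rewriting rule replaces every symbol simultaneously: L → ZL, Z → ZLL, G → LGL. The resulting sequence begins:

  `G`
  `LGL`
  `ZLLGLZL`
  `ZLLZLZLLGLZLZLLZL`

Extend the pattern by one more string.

Replace each of the 17 characters of ZLLZLZLLGLZLZLLZL in place — ZLL ZL ZL ZLL ZL ZLL ZL ZL LGL ZL ZLL ZL ZLL ZL ZL ZLL ZL — and concatenate.

ZLLZLZLZLLZLZLLZLZLLGLZLZLLZLZLLZLZLZLLZL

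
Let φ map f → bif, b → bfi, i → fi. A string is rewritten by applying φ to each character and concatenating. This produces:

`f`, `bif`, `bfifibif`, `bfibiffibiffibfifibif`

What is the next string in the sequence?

bfibiffibfifibifbiffibfifibifbiffibfibiffibiffibfifibif

Applying the rule to each of the 21 symbols of bfibiffibiffibfifibif gives the pieces bfi bif fi bfi fi bif bif fi bfi fi bif bif fi bfi bif fi bif fi bfi fi bif, which concatenate to the answer.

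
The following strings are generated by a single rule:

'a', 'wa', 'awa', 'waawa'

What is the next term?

awawaawa

Each term (from the third on) is the two preceding terms concatenated in order: term 3 = a·wa = awa.
So term 5 is awa·waawa.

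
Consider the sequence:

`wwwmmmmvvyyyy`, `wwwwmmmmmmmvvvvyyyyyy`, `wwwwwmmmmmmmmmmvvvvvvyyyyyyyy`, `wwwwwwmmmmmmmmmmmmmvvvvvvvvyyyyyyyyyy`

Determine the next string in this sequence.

Term n consists of n+2 w's, followed by 3n+1 m's, followed by 2n v's, followed by 2n+2 y's (n = 1, 2, …).
For the next term, n = 5, so the run lengths are 7, 16, 10, 12.

wwwwwwwmmmmmmmmmmmmmmmmvvvvvvvvvvyyyyyyyyyyyy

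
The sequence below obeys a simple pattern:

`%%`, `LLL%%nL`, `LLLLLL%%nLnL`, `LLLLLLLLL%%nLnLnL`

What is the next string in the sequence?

s(k+1) = LLL·s(k)·nL, so each term gains LLL as a prefix and nL as a suffix.
So the next term is LLL·LLLLLLLLL%%nLnLnL·nL.

LLLLLLLLLLLL%%nLnLnLnL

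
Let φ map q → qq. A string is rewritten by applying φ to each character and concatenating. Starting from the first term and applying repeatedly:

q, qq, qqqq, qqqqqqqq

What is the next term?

qqqqqqqqqqqqqqqq

Apply φ to qqqqqqqq symbol by symbol: q→qq, q→qq, q→qq, q→qq, q→qq, q→qq, q→qq, q→qq; joined: qq qq qq qq qq qq qq qq.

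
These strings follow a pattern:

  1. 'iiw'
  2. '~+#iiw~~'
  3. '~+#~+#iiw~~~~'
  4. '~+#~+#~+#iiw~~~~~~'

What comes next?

~+#~+#~+#~+#iiw~~~~~~~~

Each term wraps the previous one in ~+# on the left and ~~ on the right.
So the next term is ~+#·~+#~+#~+#iiw~~~~~~·~~.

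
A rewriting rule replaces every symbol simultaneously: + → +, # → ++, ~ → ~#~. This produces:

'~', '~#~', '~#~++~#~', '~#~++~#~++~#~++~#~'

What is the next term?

Rewriting the 18 symbols of ~#~++~#~++~#~++~#~ one by one yields ~#~ ++ ~#~ + + ~#~ ++ ~#~ + + ~#~ ++ ~#~ + + ~#~ ++ ~#~; concatenated:

~#~++~#~++~#~++~#~++~#~++~#~++~#~++~#~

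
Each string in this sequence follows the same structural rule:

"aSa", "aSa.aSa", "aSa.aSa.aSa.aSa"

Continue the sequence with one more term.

aSa.aSa.aSa.aSa.aSa.aSa.aSa.aSa

Every step duplicates the string with '.' between the halves.
One more doubling of aSa.aSa.aSa.aSa gives the answer.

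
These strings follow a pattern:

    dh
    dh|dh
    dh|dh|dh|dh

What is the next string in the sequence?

Each string is two copies of the previous one joined by '|'.
One more doubling of dh|dh|dh|dh gives the answer.

dh|dh|dh|dh|dh|dh|dh|dh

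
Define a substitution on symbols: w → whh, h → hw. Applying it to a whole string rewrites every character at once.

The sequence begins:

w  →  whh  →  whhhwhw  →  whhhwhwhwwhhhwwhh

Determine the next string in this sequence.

Applying the rule to each of the 17 symbols of whhhwhwhwwhhhwwhh gives the pieces whh hw hw hw whh hw whh hw whh whh hw hw hw whh whh hw hw, which concatenate to the answer.

whhhwhwhwwhhhwwhhhwwhhwhhhwhwhwwhhwhhhwhw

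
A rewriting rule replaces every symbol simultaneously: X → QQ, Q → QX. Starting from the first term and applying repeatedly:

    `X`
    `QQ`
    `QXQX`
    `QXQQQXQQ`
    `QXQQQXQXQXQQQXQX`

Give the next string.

QXQQQXQXQXQQQXQQQXQQQXQXQXQQQXQQ

Replace each of the 16 characters of QXQQQXQXQXQQQXQX in place — QX QQ QX QX QX QQ QX QQ QX QQ QX QX QX QQ QX QQ — and concatenate.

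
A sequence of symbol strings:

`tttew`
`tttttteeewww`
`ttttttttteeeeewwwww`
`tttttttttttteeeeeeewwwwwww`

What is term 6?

Reading off run lengths: t runs 3, 6, 9, 12; e runs 1, 3, 5, 7; w runs 1, 3, 5, 7 — each is linear in n (n = 1, 2, …).
For term 6, n = 6, so the run lengths are 18, 11, 11.

tttttttttttttttttteeeeeeeeeeewwwwwwwwwww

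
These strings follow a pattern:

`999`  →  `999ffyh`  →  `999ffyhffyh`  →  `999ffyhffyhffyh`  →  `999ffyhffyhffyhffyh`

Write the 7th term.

Each term is the previous one with ffyh appended.
From 999ffyhffyhffyhffyh, 2 further steps: 999ffyhffyhffyhffyh → 999ffyhffyhffyhffyhffyh → (answer).

999ffyhffyhffyhffyhffyhffyh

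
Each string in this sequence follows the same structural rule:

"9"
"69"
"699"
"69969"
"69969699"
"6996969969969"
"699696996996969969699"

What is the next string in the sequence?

Each term (from the third on) is the previous term followed by the one before it: term 3 = 69·9 = 699.
Continuing: 699696996996969969699 · 6996969969969 gives term 8.

6996969969969699696996996969969969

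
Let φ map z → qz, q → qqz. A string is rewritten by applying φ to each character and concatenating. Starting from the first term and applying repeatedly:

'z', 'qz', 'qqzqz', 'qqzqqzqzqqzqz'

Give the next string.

qqzqqzqzqqzqqzqzqqzqzqqzqqzqzqqzqz

Applying the rule to each of the 13 symbols of qqzqqzqzqqzqz gives the pieces qqz qqz qz qqz qqz qz qqz qz qqz qqz qz qqz qz, which concatenate to the answer.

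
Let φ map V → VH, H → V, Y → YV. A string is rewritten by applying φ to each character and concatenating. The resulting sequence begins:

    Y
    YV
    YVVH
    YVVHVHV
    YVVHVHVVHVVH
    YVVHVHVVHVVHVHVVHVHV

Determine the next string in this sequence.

Rewriting the 20 symbols of YVVHVHVVHVVHVHVVHVHV one by one yields YV VH VH V VH V VH VH V VH VH V VH V VH VH V VH V VH; concatenated:

YVVHVHVVHVVHVHVVHVHVVHVVHVHVVHVVH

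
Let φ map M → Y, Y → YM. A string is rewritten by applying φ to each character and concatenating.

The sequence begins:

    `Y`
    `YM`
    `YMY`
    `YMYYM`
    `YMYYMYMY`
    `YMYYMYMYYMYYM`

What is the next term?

YMYYMYMYYMYYMYMYYMYMY

φ(YMYYMYMYYMYYM) expands symbol-by-symbol to YM Y YM YM Y YM Y YM YM Y YM YM Y; joining the 13 pieces gives the next term.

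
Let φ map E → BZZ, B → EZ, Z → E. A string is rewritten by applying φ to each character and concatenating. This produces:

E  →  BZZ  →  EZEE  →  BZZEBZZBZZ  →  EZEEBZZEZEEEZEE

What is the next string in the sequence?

BZZEBZZBZZEZEEBZZEBZZBZZBZZEBZZBZZ

φ(EZEEBZZEZEEEZEE) expands symbol-by-symbol to BZZ E BZZ BZZ EZ E E BZZ E BZZ BZZ BZZ E BZZ BZZ; joining the 15 pieces gives the next term.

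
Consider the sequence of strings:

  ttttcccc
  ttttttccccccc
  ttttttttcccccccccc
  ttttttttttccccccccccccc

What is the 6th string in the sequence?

ttttttttttttttccccccccccccccccccc

Term n consists of 2n+2 t's, followed by 3n+1 c's (n = 1, 2, …).
At n = 6 the blocks have lengths 14, 19.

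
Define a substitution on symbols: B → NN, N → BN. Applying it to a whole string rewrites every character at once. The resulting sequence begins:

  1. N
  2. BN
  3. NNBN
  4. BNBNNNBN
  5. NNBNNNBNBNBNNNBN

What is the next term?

Applying the rule to each of the 16 symbols of NNBNNNBNBNBNNNBN gives the pieces BN BN NN BN BN BN NN BN NN BN NN BN BN BN NN BN, which concatenate to the answer.

BNBNNNBNBNBNNNBNNNBNNNBNBNBNNNBN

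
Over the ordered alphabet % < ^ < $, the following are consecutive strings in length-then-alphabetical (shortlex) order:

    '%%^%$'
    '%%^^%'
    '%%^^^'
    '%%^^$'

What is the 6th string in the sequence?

Stepping forward 2 times from %%^^$: %%^^$ → %%^$%, then the target.

%%^$^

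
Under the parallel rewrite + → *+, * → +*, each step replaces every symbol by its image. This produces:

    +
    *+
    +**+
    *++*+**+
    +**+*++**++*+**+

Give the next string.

Rewriting the 16 symbols of +**+*++**++*+**+ one by one yields *+ +* +* *+ +* *+ *+ +* +* *+ *+ +* *+ +* +* *+; concatenated:

*++*+**++**+*++*+**+*++**++*+**+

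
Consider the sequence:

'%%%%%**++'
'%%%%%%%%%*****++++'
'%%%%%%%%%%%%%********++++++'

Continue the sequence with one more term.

Each string has the form %^{4n+1} *^{3n-1} +^{2n} (n = 1, 2, …).
Setting n = 4 gives 17, 11, 8 characters in each block.

%%%%%%%%%%%%%%%%%***********++++++++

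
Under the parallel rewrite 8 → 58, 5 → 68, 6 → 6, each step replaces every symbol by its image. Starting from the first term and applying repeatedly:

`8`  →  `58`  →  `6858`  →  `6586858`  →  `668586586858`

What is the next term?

Apply φ to 668586586858 symbol by symbol: 6→6, 6→6, 8→58, 5→68, 8→58, 6→6, 5→68, 8→58, 6→6, 8→58, 5→68, 8→58; joined: 6 6 58 68 58 6 68 58 6 58 68 58.

66586858668586586858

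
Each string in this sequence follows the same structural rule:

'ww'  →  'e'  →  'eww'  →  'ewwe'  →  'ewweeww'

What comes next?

Each term (from the third on) is the previous term followed by the one before it: term 3 = e·ww = eww.
The next term joins ewweeww and ewwe.

ewweewwewwe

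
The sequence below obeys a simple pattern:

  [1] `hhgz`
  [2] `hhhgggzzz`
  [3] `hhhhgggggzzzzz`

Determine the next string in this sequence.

hhhhhgggggggzzzzzzz

Reading off run lengths: h runs 2, 3, 4; g runs 1, 3, 5; z runs 1, 3, 5 — each is linear in n (n = 1, 2, …).
At n = 4 the blocks have lengths 5, 7, 7.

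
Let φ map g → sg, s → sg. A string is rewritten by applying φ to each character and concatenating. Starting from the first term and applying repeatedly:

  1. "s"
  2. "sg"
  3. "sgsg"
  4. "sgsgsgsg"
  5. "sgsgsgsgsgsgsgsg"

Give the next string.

Rewriting the 16 symbols of sgsgsgsgsgsgsgsg one by one yields sg sg sg sg sg sg sg sg sg sg sg sg sg sg sg sg; concatenated:

sgsgsgsgsgsgsgsgsgsgsgsgsgsgsgsg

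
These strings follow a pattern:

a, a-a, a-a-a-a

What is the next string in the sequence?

a-a-a-a-a-a-a-a

Each string is two copies of the previous one joined by '-'.
So the next term is two copies of a-a-a-a with '-' between the halves.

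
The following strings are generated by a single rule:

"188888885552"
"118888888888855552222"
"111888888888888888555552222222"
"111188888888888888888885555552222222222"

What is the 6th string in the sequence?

Reading off run lengths: 1 runs 1, 2, 3, 4; 8 runs 7, 11, 15, 19; 5 runs 3, 4, 5, 6; 2 runs 1, 4, 7, 10 — each is linear in n (n = 1, 2, …).
At n = 6 the blocks have lengths 6, 27, 8, 16.

111111888888888888888888888888888555555552222222222222222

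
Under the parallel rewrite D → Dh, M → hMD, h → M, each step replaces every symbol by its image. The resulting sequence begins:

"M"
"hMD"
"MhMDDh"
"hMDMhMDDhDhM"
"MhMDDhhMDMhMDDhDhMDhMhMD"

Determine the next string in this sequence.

Applying the rule to each of the 24 symbols of MhMDDhhMDMhMDDhDhMDhMhMD gives the pieces hMD M hMD Dh Dh M M hMD Dh hMD M hMD Dh Dh M Dh M hMD Dh M hMD M hMD Dh, which concatenate to the answer.

hMDMhMDDhDhMMhMDDhhMDMhMDDhDhMDhMhMDDhMhMDMhMDDh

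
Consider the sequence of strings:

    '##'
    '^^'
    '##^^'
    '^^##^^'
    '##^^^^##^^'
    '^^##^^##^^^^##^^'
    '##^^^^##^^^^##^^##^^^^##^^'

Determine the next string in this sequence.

From term 3 onward, concatenate the second-to-last term with the last: ##·^^ = ##^^, ^^·##^^ = ^^##^^, …
Continuing: ^^##^^##^^^^##^^ · ##^^^^##^^^^##^^##^^^^##^^ gives term 8.

^^##^^##^^^^##^^##^^^^##^^^^##^^##^^^^##^^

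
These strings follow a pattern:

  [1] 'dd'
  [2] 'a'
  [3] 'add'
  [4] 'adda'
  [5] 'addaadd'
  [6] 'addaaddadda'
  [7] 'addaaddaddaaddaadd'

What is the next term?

addaaddaddaaddaaddaddaaddadda

From term 3 onward, concatenate the last term with the second-to-last: a·dd = add, add·a = adda, …
The next term joins addaaddaddaaddaadd and addaaddadda.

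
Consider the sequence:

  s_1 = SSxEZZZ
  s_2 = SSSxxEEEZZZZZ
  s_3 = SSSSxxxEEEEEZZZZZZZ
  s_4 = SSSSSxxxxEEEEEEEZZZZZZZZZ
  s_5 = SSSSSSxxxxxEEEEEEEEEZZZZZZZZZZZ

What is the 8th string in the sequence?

SSSSSSSSSxxxxxxxxEEEEEEEEEEEEEEEZZZZZZZZZZZZZZZZZ

Each string has the form S^{n+1} x^{n} E^{2n-1} Z^{2n+1} (n = 1, 2, …).
At n = 8 the blocks have lengths 9, 8, 15, 17.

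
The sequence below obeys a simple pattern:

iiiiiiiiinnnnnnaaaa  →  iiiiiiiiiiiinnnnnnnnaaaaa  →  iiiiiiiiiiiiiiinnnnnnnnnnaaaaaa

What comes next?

iiiiiiiiiiiiiiiiiinnnnnnnnnnnnaaaaaaa

Reading off run lengths: i runs 9, 12, 15; n runs 6, 8, 10; a runs 4, 5, 6 — each is linear in n, where the shown terms are n = 3, 4, 5.
At n = 6 the blocks have lengths 18, 12, 7.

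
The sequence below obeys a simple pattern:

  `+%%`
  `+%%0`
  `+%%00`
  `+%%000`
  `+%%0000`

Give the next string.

The strings grow by a fixed suffix 0 each time.
One more step from +%%0000 gives the answer.

+%%00000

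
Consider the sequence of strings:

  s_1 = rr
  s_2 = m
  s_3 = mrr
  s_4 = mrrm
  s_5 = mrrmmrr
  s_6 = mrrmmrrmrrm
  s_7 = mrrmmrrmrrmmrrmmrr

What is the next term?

mrrmmrrmrrmmrrmmrrmrrmmrrmrrm

This is a Fibonacci-style word recurrence s(k) = s(k−1)·s(k−2): e.g. m·rr = mrr.
The next term joins mrrmmrrmrrmmrrmmrr and mrrmmrrmrrm.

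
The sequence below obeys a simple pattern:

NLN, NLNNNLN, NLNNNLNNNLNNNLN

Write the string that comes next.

s(k+1) = s(k)·N·s(k) — each term doubles the last with 'N' between the halves.
So the next term is two copies of NLNNNLNNNLNNNLN with 'N' between the halves.

NLNNNLNNNLNNNLNNNLNNNLNNNLNNNLN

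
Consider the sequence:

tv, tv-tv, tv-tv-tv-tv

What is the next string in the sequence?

Every step duplicates the string with '-' between the halves.
Doubling tv-tv-tv-tv with '-' between the halves:

tv-tv-tv-tv-tv-tv-tv-tv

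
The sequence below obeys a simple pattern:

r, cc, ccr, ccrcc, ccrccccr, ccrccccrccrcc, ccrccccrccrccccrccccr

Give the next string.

This is a Fibonacci-style word recurrence s(k) = s(k−1)·s(k−2): e.g. cc·r = ccr.
So term 8 is ccrccccrccrccccrccccr·ccrccccrccrcc.

ccrccccrccrccccrccccrccrccccrccrcc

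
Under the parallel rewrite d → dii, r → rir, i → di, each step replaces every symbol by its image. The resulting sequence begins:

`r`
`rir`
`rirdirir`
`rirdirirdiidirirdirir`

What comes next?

φ(rirdirirdiidirirdirir) expands symbol-by-symbol to rir di rir dii di rir di rir dii di di dii di rir di rir dii di rir di rir; joining the 21 pieces gives the next term.

rirdirirdiidirirdirirdiidididiidirirdirirdiidirirdirir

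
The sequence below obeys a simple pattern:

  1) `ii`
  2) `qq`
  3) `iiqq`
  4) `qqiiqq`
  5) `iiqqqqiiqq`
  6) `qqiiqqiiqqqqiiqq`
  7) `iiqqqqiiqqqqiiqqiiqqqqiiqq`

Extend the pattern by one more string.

qqiiqqiiqqqqiiqqiiqqqqiiqqqqiiqqiiqqqqiiqq

This is a Fibonacci-style word recurrence s(k) = s(k−2)·s(k−1): e.g. ii·qq = iiqq.
So term 8 is qqiiqqiiqqqqiiqq·iiqqqqiiqqqqiiqqiiqqqqiiqq.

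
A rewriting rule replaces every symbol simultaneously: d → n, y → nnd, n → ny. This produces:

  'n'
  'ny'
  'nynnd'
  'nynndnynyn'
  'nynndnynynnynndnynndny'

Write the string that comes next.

nynndnynynnynndnynndnynynndnynynnynndnynynnynnd

Applying the rule to each of the 22 symbols of nynndnynynnynndnynndny gives the pieces ny nnd ny ny n ny nnd ny nnd ny ny nnd ny ny n ny nnd ny ny n ny nnd, which concatenate to the answer.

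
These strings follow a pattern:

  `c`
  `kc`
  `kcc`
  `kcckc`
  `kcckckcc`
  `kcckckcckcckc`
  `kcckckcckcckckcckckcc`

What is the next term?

From term 3 onward, concatenate the last term with the second-to-last: kc·c = kcc, kcc·kc = kcckc, …
Continuing: kcckckcckcckckcckckcc · kcckckcckcckc gives term 8.

kcckckcckcckckcckckcckcckckcckcckc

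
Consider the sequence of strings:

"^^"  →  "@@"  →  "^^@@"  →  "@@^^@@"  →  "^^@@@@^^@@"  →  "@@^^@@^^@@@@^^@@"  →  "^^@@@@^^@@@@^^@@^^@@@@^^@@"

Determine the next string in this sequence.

@@^^@@^^@@@@^^@@^^@@@@^^@@@@^^@@^^@@@@^^@@

Each term (from the third on) is the two preceding terms concatenated in order: term 3 = ^^·@@ = ^^@@.
The next term joins @@^^@@^^@@@@^^@@ and ^^@@@@^^@@@@^^@@^^@@@@^^@@.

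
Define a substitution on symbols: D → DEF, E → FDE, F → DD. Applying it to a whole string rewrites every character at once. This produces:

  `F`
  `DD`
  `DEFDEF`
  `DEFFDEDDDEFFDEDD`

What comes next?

Replace each of the 16 characters of DEFFDEDDDEFFDEDD in place — DEF FDE DD DD DEF FDE DEF DEF DEF FDE DD DD DEF FDE DEF DEF — and concatenate.

DEFFDEDDDDDEFFDEDEFDEFDEFFDEDDDDDEFFDEDEFDEF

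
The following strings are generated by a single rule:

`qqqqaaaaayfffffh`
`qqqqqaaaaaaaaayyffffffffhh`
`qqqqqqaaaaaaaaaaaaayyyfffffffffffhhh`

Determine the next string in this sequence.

Reading off run lengths: q runs 4, 5, 6; a runs 5, 9, 13; y runs 1, 2, 3; f runs 5, 8, 11; h runs 1, 2, 3 — each is linear in n (n = 1, 2, …).
At n = 4 the blocks have lengths 7, 17, 4, 14, 4.

qqqqqqqaaaaaaaaaaaaaaaaayyyyffffffffffffffhhhh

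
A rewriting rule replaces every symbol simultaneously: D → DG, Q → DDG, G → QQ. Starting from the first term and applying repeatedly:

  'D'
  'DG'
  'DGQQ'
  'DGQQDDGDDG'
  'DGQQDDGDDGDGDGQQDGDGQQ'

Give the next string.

DGQQDDGDDGDGDGQQDGDGQQDGQQDGQQDDGDDGDGQQDGQQDDGDDG

Replace each of the 22 characters of DGQQDDGDDGDGDGQQDGDGQQ in place — DG QQ DDG DDG DG DG QQ DG DG QQ DG QQ DG QQ DDG DDG DG QQ DG QQ DDG DDG — and concatenate.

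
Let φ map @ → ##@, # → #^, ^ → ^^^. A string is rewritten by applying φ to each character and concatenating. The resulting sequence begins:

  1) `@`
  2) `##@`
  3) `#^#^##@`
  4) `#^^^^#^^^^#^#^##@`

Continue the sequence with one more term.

#^^^^^^^^^^^^^#^^^^^^^^^^^^^#^^^^#^^^^#^#^##@

Replace each of the 17 characters of #^^^^#^^^^#^#^##@ in place — #^ ^^^ ^^^ ^^^ ^^^ #^ ^^^ ^^^ ^^^ ^^^ #^ ^^^ #^ ^^^ #^ #^ ##@ — and concatenate.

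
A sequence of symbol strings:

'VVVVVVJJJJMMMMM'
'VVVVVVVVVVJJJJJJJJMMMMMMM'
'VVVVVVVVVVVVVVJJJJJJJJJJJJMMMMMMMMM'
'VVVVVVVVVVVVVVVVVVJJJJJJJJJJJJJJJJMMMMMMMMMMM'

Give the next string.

Each string has the form V^{4n+2} J^{4n} M^{2n+3} (n = 1, 2, …).
Setting n = 5 gives 22, 20, 13 characters in each block.

VVVVVVVVVVVVVVVVVVVVVVJJJJJJJJJJJJJJJJJJJJMMMMMMMMMMMMM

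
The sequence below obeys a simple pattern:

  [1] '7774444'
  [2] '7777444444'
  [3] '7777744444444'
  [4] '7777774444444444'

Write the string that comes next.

7777777444444444444

The n-th term is n+1 7's then 2n 4's, where the shown terms are n = 2, 3, 4, 5.
At n = 6 the blocks have lengths 7, 12.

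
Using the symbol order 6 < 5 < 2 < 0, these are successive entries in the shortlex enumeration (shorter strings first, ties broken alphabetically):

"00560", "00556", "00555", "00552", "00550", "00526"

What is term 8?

00522

Stepping forward 2 times from 00526: 00526 → 00525, then the target.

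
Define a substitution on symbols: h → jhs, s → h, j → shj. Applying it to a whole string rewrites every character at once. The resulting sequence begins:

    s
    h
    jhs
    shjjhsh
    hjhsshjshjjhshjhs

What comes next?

jhsshjjhshhjhsshjhjhsshjshjjhshjhsshjjhsh

Replace each of the 17 characters of hjhsshjshjjhshjhs in place — jhs shj jhs h h jhs shj h jhs shj shj jhs h jhs shj jhs h — and concatenate.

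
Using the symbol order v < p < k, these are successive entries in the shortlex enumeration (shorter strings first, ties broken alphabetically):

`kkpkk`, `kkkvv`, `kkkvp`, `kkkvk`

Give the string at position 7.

Continuing the enumeration 3 steps past kkkvk: kkkvk → kkkpv → kkkpp → (answer).

kkkpk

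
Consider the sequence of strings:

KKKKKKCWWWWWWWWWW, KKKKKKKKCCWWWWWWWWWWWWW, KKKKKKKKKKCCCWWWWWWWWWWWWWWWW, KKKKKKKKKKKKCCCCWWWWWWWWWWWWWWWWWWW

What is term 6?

Term n consists of 2n K's, followed by n-2 C's, followed by 3n+1 W's, where the shown terms are n = 3, 4, 5, 6.
At n = 8 the blocks have lengths 16, 6, 25.

KKKKKKKKKKKKKKKKCCCCCCWWWWWWWWWWWWWWWWWWWWWWWWW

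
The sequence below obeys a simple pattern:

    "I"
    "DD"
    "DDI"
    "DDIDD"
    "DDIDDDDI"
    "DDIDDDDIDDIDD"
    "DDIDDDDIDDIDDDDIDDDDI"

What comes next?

Each term (from the third on) is the previous term followed by the one before it: term 3 = DD·I = DDI.
So term 8 is DDIDDDDIDDIDDDDIDDDDI·DDIDDDDIDDIDD.

DDIDDDDIDDIDDDDIDDDDIDDIDDDDIDDIDD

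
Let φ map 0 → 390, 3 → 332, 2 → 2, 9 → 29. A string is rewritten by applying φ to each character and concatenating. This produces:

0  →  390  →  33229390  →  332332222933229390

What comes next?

φ(332332222933229390) expands symbol-by-symbol to 332 332 2 332 332 2 2 2 2 29 332 332 2 2 29 332 29 390; joining the 18 pieces gives the next term.

3323322332332222229332332222933229390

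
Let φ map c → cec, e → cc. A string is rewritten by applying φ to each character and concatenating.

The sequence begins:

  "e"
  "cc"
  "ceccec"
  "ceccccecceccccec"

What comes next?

ceccccecceccecceccccecceccccecceccecceccccec

Replace each of the 16 characters of ceccccecceccccec in place — cec cc cec cec cec cec cc cec cec cc cec cec cec cec cc cec — and concatenate.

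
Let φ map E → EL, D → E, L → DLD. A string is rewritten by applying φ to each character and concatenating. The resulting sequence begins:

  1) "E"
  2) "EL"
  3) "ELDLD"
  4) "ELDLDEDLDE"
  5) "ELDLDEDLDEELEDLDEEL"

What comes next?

φ(ELDLDEDLDEELEDLDEEL) expands symbol-by-symbol to EL DLD E DLD E EL E DLD E EL EL DLD EL E DLD E EL EL DLD; joining the 19 pieces gives the next term.

ELDLDEDLDEELEDLDEELELDLDELEDLDEELELDLD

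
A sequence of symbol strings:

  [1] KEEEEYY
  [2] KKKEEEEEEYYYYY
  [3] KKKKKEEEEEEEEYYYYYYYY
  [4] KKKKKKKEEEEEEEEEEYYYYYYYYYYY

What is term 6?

Reading off run lengths: K runs 1, 3, 5, 7; E runs 4, 6, 8, 10; Y runs 2, 5, 8, 11 — each is linear in n (n = 1, 2, …).
Setting n = 6 gives 11, 14, 17 characters in each block.

KKKKKKKKKKKEEEEEEEEEEEEEEYYYYYYYYYYYYYYYYY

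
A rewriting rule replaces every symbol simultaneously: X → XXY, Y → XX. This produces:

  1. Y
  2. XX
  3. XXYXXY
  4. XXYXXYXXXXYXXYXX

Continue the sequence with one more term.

XXYXXYXXXXYXXYXXXXYXXYXXYXXYXXXXYXXYXXXXYXXY

Replace each of the 16 characters of XXYXXYXXXXYXXYXX in place — XXY XXY XX XXY XXY XX XXY XXY XXY XXY XX XXY XXY XX XXY XXY — and concatenate.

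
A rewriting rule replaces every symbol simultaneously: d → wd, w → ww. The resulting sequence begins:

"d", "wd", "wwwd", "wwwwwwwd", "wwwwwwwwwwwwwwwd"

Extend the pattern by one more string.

Replace each of the 16 characters of wwwwwwwwwwwwwwwd in place — ww ww ww ww ww ww ww ww ww ww ww ww ww ww ww wd — and concatenate.

wwwwwwwwwwwwwwwwwwwwwwwwwwwwwwwd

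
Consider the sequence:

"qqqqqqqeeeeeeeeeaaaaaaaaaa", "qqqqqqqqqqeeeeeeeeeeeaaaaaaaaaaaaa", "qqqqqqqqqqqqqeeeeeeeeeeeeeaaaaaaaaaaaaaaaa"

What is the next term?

The n-th term is 3n-2 q's then 2n+3 e's then 3n+1 a's, where the shown terms are n = 3, 4, 5.
Setting n = 6 gives 16, 15, 19 characters in each block.

qqqqqqqqqqqqqqqqeeeeeeeeeeeeeeeaaaaaaaaaaaaaaaaaaa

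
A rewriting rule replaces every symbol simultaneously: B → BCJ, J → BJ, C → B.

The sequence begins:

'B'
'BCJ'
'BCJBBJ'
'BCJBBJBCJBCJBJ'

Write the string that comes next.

Applying the rule to each of the 14 symbols of BCJBBJBCJBCJBJ gives the pieces BCJ B BJ BCJ BCJ BJ BCJ B BJ BCJ B BJ BCJ BJ, which concatenate to the answer.

BCJBBJBCJBCJBJBCJBBJBCJBBJBCJBJ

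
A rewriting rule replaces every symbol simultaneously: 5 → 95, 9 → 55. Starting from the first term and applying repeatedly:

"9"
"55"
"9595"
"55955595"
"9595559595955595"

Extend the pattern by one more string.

Replace each of the 16 characters of 9595559595955595 in place — 55 95 55 95 95 95 55 95 55 95 55 95 95 95 55 95 — and concatenate.

55955595959555955595559595955595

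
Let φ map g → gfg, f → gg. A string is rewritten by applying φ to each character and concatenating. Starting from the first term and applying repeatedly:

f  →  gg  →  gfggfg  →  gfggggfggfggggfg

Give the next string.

gfggggfggfggfggfggggfggfggggfggfggfggfggggfg

φ(gfggggfggfggggfg) expands symbol-by-symbol to gfg gg gfg gfg gfg gfg gg gfg gfg gg gfg gfg gfg gfg gg gfg; joining the 16 pieces gives the next term.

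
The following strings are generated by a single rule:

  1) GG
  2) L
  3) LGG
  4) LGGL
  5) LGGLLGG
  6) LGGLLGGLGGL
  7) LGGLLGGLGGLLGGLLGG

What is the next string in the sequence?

This is a Fibonacci-style word recurrence s(k) = s(k−1)·s(k−2): e.g. L·GG = LGG.
So term 8 is LGGLLGGLGGLLGGLLGG·LGGLLGGLGGL.

LGGLLGGLGGLLGGLLGGLGGLLGGLGGL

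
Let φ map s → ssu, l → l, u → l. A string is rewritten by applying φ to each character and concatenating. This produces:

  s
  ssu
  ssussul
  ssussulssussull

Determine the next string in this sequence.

Applying the rule to each of the 15 symbols of ssussulssussull gives the pieces ssu ssu l ssu ssu l l ssu ssu l ssu ssu l l l, which concatenate to the answer.

ssussulssussullssussulssussulll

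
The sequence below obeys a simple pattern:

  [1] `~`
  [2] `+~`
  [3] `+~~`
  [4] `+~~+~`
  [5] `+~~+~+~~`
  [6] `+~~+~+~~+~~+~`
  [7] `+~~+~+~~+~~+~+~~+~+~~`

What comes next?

Each term (from the third on) is the previous term followed by the one before it: term 3 = +~·~ = +~~.
The next term joins +~~+~+~~+~~+~+~~+~+~~ and +~~+~+~~+~~+~.

+~~+~+~~+~~+~+~~+~+~~+~~+~+~~+~~+~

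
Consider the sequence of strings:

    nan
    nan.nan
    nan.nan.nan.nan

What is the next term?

Every step duplicates the string with '.' between the halves.
Doubling nan.nan.nan.nan with '.' between the halves:

nan.nan.nan.nan.nan.nan.nan.nan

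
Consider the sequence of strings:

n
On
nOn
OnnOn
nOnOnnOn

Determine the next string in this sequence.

Each term (from the third on) is the two preceding terms concatenated in order: term 3 = n·On = nOn.
So term 6 is OnnOn·nOnOnnOn.

OnnOnnOnOnnOn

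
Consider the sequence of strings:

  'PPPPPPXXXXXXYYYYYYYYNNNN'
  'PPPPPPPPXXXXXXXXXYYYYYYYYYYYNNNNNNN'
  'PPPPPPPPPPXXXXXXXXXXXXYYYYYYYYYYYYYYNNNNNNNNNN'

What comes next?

Term n consists of 2n+2 P's, followed by 3n X's, followed by 3n+2 Y's, followed by 3n-2 N's, where the shown terms are n = 2, 3, 4.
For the next term, n = 5, so the run lengths are 12, 15, 17, 13.

PPPPPPPPPPPPXXXXXXXXXXXXXXXYYYYYYYYYYYYYYYYYNNNNNNNNNNNNN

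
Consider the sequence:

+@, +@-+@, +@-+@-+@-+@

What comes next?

+@-+@-+@-+@-+@-+@-+@-+@

s(k+1) = s(k)·-·s(k) — each term doubles the last with '-' between the halves.
So the next term is two copies of +@-+@-+@-+@ with '-' between the halves.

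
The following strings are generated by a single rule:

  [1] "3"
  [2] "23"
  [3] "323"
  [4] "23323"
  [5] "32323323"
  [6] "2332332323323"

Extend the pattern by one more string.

323233232332332323323

From term 3 onward, concatenate the second-to-last term with the last: 3·23 = 323, 23·323 = 23323, …
Continuing: 32323323 · 2332332323323 gives term 7.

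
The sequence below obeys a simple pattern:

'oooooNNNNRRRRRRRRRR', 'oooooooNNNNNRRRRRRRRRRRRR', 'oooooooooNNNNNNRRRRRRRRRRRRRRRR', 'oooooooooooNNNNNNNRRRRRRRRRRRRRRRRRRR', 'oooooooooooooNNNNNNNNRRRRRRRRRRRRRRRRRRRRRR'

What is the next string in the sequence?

Reading off run lengths: o runs 5, 7, 9, 11, 13; N runs 4, 5, 6, 7, 8; R runs 10, 13, 16, 19, 22 — each is linear in n, where the shown terms are n = 3, 4, 5, 6, 7.
Setting n = 8 gives 15, 9, 25 characters in each block.

oooooooooooooooNNNNNNNNNRRRRRRRRRRRRRRRRRRRRRRRRR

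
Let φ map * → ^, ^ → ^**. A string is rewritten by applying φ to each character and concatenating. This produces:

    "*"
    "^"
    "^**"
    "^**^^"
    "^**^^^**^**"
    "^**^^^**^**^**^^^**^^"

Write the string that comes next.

φ(^**^^^**^**^**^^^**^^) expands symbol-by-symbol to ^** ^ ^ ^** ^** ^** ^ ^ ^** ^ ^ ^** ^ ^ ^** ^** ^** ^ ^ ^** ^**; joining the 21 pieces gives the next term.

^**^^^**^**^**^^^**^^^**^^^**^**^**^^^**^**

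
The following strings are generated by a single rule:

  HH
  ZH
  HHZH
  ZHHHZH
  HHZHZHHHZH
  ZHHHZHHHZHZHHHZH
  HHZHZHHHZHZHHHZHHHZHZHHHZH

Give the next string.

ZHHHZHHHZHZHHHZHHHZHZHHHZHZHHHZHHHZHZHHHZH

This is a Fibonacci-style word recurrence s(k) = s(k−2)·s(k−1): e.g. HH·ZH = HHZH.
Continuing: ZHHHZHHHZHZHHHZH · HHZHZHHHZHZHHHZHHHZHZHHHZH gives term 8.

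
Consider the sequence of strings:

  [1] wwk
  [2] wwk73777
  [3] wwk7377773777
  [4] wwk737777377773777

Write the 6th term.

The strings grow by a fixed suffix 73777 each time.
From wwk737777377773777, 2 further steps: wwk737777377773777 → wwk73777737777377773777 → (answer).

wwk7377773777737777377773777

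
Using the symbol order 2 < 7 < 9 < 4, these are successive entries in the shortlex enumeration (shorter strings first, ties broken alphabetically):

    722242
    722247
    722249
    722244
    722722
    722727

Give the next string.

The successor of 722727 increments the rightmost position that isn't already 4 and resets every position after it to 2.

722729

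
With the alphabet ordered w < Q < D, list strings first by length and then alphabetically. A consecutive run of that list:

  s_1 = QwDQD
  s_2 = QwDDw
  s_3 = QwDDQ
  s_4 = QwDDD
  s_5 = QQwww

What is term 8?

Advancing 3 positions from QQwww through QQwww → QQwwQ → QQwwD reaches term 8.

QQwQw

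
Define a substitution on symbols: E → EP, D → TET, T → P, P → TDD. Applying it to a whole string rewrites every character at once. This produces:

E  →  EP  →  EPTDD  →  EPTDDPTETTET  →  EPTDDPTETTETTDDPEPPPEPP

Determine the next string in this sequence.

Replace each of the 23 characters of EPTDDPTETTETTDDPEPPPEPP in place — EP TDD P TET TET TDD P EP P P EP P P TET TET TDD EP TDD TDD TDD EP TDD TDD — and concatenate.

EPTDDPTETTETTDDPEPPPEPPPTETTETTDDEPTDDTDDTDDEPTDDTDD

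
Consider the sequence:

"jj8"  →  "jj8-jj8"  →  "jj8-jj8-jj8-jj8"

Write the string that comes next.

s(k+1) = s(k)·-·s(k) — each term doubles the last with '-' between the halves.
Doubling jj8-jj8-jj8-jj8 with '-' between the halves:

jj8-jj8-jj8-jj8-jj8-jj8-jj8-jj8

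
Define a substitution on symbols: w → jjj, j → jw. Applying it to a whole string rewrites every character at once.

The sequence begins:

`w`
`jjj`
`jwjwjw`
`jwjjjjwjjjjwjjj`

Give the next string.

φ(jwjjjjwjjjjwjjj) expands symbol-by-symbol to jw jjj jw jw jw jw jjj jw jw jw jw jjj jw jw jw; joining the 15 pieces gives the next term.

jwjjjjwjwjwjwjjjjwjwjwjwjjjjwjwjw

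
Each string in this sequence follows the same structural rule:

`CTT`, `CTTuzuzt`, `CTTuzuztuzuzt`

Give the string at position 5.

Each term is the previous one with uzuzt appended.
From CTTuzuztuzuzt, 2 further steps: CTTuzuztuzuzt → CTTuzuztuzuztuzuzt → (answer).

CTTuzuztuzuztuzuztuzuzt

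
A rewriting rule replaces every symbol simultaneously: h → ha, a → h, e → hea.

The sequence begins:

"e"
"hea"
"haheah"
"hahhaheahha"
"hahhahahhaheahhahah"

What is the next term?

Applying the rule to each of the 19 symbols of hahhahahhaheahhahah gives the pieces ha h ha ha h ha h ha ha h ha hea h ha ha h ha h ha, which concatenate to the answer.

hahhahahhahhahahhaheahhahahhahha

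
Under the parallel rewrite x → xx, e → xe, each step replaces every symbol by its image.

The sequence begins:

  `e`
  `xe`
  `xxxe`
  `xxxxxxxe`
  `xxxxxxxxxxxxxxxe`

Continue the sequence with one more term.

Applying the rule to each of the 16 symbols of xxxxxxxxxxxxxxxe gives the pieces xx xx xx xx xx xx xx xx xx xx xx xx xx xx xx xe, which concatenate to the answer.

xxxxxxxxxxxxxxxxxxxxxxxxxxxxxxxe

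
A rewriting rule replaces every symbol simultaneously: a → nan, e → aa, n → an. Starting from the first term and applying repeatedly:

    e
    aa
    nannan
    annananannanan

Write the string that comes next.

Replace each of the 14 characters of annananannanan in place — nan an an nan an nan an nan an an nan an nan an — and concatenate.

nananannanannanannananannanannanan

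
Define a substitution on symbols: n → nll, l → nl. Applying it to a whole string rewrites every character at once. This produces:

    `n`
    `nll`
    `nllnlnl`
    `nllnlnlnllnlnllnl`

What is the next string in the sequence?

Applying the rule to each of the 17 symbols of nllnlnlnllnlnllnl gives the pieces nll nl nl nll nl nll nl nll nl nl nll nl nll nl nl nll nl, which concatenate to the answer.

nllnlnlnllnlnllnlnllnlnlnllnlnllnlnlnllnl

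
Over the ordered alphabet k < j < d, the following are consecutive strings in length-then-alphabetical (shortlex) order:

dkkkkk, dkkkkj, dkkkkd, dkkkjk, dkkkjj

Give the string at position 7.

dkkkdk

Stepping forward 2 times from dkkkjj: dkkkjj → dkkkjd, then the target.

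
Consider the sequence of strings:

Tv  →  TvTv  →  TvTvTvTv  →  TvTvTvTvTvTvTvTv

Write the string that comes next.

TvTvTvTvTvTvTvTvTvTvTvTvTvTvTvTv

s(k+1) = s(k)·s(k) — each term doubles the last.
So the next term is two copies of TvTvTvTvTvTvTvTv.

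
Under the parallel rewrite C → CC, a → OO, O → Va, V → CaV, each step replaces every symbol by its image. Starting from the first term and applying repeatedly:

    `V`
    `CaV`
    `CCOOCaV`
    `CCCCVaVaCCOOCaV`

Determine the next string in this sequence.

Replace each of the 15 characters of CCCCVaVaCCOOCaV in place — CC CC CC CC CaV OO CaV OO CC CC Va Va CC OO CaV — and concatenate.

CCCCCCCCCaVOOCaVOOCCCCVaVaCCOOCaV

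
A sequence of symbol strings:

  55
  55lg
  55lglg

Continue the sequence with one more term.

Every step adds lg to the end: s(k+1) = s(k)·lg.
Applying this once more to 55lglg:

55lglglg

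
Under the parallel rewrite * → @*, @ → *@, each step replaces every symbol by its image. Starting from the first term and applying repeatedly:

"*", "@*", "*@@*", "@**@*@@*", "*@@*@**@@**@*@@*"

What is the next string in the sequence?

Applying the rule to each of the 16 symbols of *@@*@**@@**@*@@* gives the pieces @* *@ *@ @* *@ @* @* *@ *@ @* @* *@ @* *@ *@ @*, which concatenate to the answer.

@**@*@@**@@*@**@*@@*@**@@**@*@@*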